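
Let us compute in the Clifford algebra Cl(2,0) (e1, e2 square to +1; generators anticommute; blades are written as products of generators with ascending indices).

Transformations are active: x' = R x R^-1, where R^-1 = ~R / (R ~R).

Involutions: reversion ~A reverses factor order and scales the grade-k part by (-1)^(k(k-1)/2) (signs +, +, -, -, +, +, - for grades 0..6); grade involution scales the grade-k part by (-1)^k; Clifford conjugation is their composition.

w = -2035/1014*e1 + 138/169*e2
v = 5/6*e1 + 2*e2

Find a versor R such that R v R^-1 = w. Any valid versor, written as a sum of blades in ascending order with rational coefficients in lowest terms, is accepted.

Take R = v + w = -595/507*e1 + 476/169*e2. Because q(v) = q(w) = 169/36, conjugation by R sends v exactly to w.
Answer: -595/507*e1 + 476/169*e2


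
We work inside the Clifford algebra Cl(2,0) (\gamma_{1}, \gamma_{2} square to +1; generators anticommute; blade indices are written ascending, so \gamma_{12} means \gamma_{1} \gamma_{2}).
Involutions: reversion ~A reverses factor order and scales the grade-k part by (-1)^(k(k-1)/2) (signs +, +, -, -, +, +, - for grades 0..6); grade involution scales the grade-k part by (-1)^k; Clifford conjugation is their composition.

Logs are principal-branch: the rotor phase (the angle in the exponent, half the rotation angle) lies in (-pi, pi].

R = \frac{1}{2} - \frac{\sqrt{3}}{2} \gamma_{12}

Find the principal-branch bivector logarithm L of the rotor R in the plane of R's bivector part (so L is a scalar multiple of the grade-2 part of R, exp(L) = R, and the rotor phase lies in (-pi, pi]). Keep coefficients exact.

The scalar part of R is \frac{1}{2}, which pins the rotor phase on the principal branch; dividing the bivector part by the sine of that phase recovers the unit plane, and L is the phase times that plane.
Concretely: cos(phase) = \frac{1}{2} gives phase = ±\frac{\pi}{3}, and since phase/sin(phase) is even the sign is immaterial: L = (phase/sin(phase)) * <R>_2 = (\frac{2 \sqrt{3} \pi}{9}) * <R>_2.
Answer: - \frac{\pi}{3} \gamma_{12}


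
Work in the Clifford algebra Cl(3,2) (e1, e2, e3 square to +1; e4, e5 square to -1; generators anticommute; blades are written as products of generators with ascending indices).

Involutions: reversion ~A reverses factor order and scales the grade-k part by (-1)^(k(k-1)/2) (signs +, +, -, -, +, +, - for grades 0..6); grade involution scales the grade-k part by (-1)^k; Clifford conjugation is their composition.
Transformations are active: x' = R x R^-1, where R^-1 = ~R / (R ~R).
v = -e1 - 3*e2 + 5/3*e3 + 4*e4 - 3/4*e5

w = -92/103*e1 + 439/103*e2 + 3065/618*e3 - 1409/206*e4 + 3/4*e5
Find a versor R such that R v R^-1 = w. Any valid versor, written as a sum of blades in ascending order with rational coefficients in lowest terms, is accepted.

Take R = v + w = -195/103*e1 + 130/103*e2 + 1365/206*e3 - 585/206*e4. Because q(v) = q(w) = -545/144, conjugation by R sends v exactly to w.
Answer: -195/103*e1 + 130/103*e2 + 1365/206*e3 - 585/206*e4


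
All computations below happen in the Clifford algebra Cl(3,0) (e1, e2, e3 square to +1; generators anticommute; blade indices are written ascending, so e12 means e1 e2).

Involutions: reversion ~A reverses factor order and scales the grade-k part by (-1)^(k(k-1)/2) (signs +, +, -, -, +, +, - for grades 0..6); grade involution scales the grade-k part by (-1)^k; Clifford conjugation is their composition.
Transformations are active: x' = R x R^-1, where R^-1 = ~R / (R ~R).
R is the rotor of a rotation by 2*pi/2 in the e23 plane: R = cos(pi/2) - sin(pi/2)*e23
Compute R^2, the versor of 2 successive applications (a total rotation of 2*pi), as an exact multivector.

The rotor phase is half the rotation angle and phases add under composition, so 2 steps in the e23 plane accumulate phase 2*(pi/2) = pi: R^2 = cos(pi) - sin(pi)*e23.
cos(pi) = -1 and sin(pi) = 0, so R^2 = -1. The total rotation 2*pi is 1 full turn, so every vector returns to itself, yet the rotor is -1, on the OTHER sheet of the double cover (an odd number of 2*pi turns).
Answer: -1


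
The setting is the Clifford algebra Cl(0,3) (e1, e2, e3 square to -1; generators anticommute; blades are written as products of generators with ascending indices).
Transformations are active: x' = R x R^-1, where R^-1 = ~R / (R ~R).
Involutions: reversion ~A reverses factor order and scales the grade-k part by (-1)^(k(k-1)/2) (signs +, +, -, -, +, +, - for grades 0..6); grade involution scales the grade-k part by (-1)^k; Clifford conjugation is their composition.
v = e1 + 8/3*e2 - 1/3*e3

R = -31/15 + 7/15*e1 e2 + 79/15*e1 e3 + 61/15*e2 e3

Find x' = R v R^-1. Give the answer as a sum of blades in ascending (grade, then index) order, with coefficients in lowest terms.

~R = -31/15 - 7/15*e1 e2 - 79/15*e1 e3 - 61/15*e2 e3, and R ~R = 10972/225, so R^-1 = ~R / (10972/225).
R v = -14/9*e1 - 166/45*e2 + 84/5*e3 - 152/15*e1 e2 e3
Answer: -21052/8229*e1 - 453/2743*e2 - 10571/8229*e3


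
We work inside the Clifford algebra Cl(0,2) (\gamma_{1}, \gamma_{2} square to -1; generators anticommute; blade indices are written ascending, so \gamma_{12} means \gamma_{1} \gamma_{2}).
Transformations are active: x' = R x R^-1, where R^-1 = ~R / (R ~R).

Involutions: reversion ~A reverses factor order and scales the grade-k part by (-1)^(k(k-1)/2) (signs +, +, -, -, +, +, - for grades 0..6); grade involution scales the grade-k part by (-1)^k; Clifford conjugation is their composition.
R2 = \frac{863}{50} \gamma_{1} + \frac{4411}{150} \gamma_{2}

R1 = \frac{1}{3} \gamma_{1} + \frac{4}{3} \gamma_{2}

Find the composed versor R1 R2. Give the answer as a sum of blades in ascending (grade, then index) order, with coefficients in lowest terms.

Distribute over the terms of R1 (each basis-blade product reordered to ascending indices, repeated generators contracted through their squares):
(\frac{1}{3} \gamma_{1}) R2 = -\frac{863}{150} + \frac{4411}{450} \gamma_{12}
(\frac{4}{3} \gamma_{2}) R2 = -\frac{8822}{225} - \frac{1726}{75} \gamma_{12}
Summing the partial products and collecting blades:
Answer: -\frac{20233}{450} - \frac{1189}{90} \gamma_{12}


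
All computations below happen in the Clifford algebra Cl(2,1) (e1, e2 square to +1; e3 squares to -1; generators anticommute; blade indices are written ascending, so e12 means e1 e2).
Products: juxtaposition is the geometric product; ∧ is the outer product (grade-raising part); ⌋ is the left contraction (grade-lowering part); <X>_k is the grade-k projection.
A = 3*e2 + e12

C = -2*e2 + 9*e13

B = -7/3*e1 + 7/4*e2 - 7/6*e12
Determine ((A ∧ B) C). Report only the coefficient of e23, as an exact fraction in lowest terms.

step 1: 7*e12
step 2: -14*e1 - 63*e23
Answer: -63


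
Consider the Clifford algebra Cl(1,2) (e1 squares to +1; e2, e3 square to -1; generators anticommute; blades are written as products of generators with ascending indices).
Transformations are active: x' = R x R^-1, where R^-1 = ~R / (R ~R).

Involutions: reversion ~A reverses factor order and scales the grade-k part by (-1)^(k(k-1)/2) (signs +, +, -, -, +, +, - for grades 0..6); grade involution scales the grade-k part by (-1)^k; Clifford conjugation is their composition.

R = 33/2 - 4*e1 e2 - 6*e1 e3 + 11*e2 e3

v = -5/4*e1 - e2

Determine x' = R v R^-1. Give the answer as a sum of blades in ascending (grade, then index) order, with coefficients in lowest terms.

~R = 33/2 + 4*e1 e2 + 6*e1 e3 - 11*e2 e3, and R ~R = 1365/4, so R^-1 = ~R / (1365/4).
R v = -197/8*e1 - 43/2*e2 - 37/2*e3 - 79/4*e1 e2 e3
Answer: -13129/5460*e1 - 5/13*e2 - 3074/1365*e3


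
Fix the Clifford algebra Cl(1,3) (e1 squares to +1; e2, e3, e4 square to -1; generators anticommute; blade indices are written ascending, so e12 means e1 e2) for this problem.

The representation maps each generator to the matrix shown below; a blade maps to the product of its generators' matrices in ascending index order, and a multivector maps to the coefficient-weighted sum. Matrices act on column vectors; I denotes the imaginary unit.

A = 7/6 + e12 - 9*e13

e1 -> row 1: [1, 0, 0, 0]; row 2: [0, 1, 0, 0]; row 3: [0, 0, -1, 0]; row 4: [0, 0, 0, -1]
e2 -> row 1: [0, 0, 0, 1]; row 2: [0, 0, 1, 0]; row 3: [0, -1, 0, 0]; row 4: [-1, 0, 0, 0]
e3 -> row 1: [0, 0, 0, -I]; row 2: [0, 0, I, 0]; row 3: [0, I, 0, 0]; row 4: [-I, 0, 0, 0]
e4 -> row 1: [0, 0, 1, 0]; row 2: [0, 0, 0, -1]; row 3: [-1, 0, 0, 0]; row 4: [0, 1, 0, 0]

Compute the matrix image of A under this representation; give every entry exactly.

Bivector images (products of the table entries): rho(e12) = rho(e1)rho(e2) = row 1: [0, 0, 0, 1]; row 2: [0, 0, 1, 0]; row 3: [0, 1, 0, 0]; row 4: [1, 0, 0, 0]; rho(e13) = rho(e1)rho(e3) = row 1: [0, 0, 0, -I]; row 2: [0, 0, I, 0]; row 3: [0, -I, 0, 0]; row 4: [I, 0, 0, 0].
M = (7/6)*1 + (1)*rho(e12) + (-9)*rho(e13), summed entrywise (1 is the identity matrix):
Answer: row 1: [7/6, 0, 0, 1 + 9*I]; row 2: [0, 7/6, 1 - 9*I, 0]; row 3: [0, 1 + 9*I, 7/6, 0]; row 4: [1 - 9*I, 0, 0, 7/6]


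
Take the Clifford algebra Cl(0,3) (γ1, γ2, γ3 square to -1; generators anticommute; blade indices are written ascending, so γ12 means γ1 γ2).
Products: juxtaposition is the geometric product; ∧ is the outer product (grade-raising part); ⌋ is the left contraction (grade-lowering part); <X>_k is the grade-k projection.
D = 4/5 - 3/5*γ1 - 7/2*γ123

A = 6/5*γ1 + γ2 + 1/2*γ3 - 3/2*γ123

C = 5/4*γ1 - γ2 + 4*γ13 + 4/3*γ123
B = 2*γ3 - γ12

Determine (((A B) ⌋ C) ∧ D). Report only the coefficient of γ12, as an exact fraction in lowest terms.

step 1: -1 - γ1 + 6/5*γ2 - 3/2*γ3 + 3*γ12 + 12/5*γ13 + 2*γ23 - 1/2*γ123
step 2: -469/60 - 119/12*γ1 + 21/5*γ2 + 2*γ12 - 12/5*γ13 + 4/3*γ23 - 4/3*γ123
step 3: -469/75 - 973/300*γ1 + 84/25*γ2 + 103/25*γ12 - 48/25*γ13 + 16/15*γ23 + 3059/120*γ123
Answer: 103/25


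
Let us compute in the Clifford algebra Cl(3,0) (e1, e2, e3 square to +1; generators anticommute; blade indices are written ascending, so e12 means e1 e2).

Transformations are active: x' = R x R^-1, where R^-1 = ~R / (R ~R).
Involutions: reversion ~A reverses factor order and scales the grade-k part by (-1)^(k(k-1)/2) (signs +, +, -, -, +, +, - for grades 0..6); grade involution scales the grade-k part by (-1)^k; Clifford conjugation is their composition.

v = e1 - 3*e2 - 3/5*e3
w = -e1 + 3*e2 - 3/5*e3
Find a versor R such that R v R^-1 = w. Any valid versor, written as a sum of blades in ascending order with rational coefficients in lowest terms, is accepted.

Here q(v) = q(w) = 259/25; the classical choice R = v + w = -6/5*e3 then realises v -> w under the sandwich.
Answer: -6/5*e3


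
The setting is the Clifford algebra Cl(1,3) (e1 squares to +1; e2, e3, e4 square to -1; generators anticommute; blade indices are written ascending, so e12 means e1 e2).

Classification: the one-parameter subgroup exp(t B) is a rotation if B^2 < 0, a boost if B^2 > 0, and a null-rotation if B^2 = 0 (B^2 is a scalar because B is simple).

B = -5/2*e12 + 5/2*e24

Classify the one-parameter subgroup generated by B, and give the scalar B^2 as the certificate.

B^2 term by term: the squares give (-5/2)^2*(e12)^2 + (5/2)^2*(e24)^2 = 25/4*(+1) + 25/4*(-1) = 0 (each basis 2-blade squares to minus the product of its generators' squares); cross terms between blades sharing an index anticommute and cancel. So B^2 = 0.
Answer: null-rotation, certificate B^2 = 0. The invariant at work: B^2 = 0 is unchanged by conjugation, hence its sign classifies the subgroup whatever basis B is written in.


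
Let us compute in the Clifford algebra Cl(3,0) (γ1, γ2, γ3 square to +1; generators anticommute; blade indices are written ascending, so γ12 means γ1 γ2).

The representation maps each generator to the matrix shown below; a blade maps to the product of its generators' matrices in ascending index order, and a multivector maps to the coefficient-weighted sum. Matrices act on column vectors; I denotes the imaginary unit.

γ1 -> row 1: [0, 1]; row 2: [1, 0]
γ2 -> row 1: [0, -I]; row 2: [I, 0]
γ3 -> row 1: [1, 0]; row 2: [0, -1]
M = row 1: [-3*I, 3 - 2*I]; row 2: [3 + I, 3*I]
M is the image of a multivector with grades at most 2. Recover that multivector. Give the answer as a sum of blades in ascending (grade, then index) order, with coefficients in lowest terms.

Method: 1, rho(γ1), rho(γ2), rho(γ3) form a trace-orthogonal basis of the 2x2 complex matrices (tr(X Y) = 2 if X = Y, else 0), so M = m0*1 + m1*rho(γ1) + m2*rho(γ2) + m3*rho(γ3) with m0 = tr(M)/2 = 0, m1 = tr(M rho(γ1))/2 = 3 - I/2, m2 = tr(M rho(γ2))/2 = 3/2, m3 = tr(M rho(γ3))/2 = -3*I.
Multiplying table entries, the bivector images are rho(γ12) = I*rho(γ3), rho(γ13) = -I*rho(γ2), rho(γ23) = I*rho(γ1); with real blade coefficients the real parts of m0..m3 are the coefficients of 1, γ1, γ2, γ3 and the imaginary parts give the bivectors (γ23: Im m1, γ13: -Im m2, γ12: Im m3).
Answer: 3*γ1 + 3/2*γ2 - 3*γ12 - 1/2*γ23


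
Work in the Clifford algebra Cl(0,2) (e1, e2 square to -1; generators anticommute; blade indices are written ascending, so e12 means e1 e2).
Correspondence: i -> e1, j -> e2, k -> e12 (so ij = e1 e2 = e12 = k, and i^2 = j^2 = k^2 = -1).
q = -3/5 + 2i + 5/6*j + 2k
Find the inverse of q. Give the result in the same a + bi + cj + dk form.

In blades: q = -3/5 + 2*e1 + 5/6*e2 + 2*e12.
With qbar = -3/5 - 2*e1 - 5/6*e2 - 2*e12 (scalar fixed, mapped units negated), q qbar = 8149/900 (the sum of squared coefficients), so q^-1 = qbar / (8149/900) = -540/8149 - 1800/8149*e1 - 750/8149*e2 - 1800/8149*e12; translating back:
Answer: -540/8149 - 1800/8149*i - 750/8149*j - 1800/8149*k


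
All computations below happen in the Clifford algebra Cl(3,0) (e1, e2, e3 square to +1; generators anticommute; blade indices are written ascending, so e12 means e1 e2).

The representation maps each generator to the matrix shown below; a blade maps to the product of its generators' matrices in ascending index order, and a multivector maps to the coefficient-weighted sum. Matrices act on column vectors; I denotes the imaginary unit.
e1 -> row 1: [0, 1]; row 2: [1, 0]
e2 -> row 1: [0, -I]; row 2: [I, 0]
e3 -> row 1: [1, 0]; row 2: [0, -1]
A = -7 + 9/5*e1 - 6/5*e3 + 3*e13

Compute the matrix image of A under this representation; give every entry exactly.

Bivector images (products of the table entries): rho(e13) = rho(e1)rho(e3) = row 1: [0, -1]; row 2: [1, 0].
M = (-7)*1 + (9/5)*rho(e1) + (-6/5)*rho(e3) + (3)*rho(e13), summed entrywise (1 is the identity matrix):
Answer: row 1: [-41/5, -6/5]; row 2: [24/5, -29/5]


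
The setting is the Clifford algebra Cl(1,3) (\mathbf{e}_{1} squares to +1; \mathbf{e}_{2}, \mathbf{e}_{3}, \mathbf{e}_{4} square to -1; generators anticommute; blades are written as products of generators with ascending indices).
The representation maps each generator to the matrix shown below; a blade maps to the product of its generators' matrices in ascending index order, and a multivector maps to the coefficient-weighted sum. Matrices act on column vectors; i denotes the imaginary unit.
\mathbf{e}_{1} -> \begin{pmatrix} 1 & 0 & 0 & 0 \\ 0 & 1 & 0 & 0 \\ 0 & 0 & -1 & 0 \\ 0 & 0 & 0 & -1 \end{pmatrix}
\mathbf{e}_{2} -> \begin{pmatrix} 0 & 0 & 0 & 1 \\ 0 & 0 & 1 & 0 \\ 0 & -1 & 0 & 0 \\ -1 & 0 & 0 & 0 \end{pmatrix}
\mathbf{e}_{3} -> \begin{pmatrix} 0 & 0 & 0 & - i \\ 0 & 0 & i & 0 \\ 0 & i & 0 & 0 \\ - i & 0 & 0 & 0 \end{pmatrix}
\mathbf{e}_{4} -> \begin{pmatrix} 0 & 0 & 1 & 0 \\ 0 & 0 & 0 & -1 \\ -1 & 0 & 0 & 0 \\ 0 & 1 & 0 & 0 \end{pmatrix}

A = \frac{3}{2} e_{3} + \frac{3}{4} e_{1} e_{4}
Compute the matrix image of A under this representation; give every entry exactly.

Bivector images (products of the table entries): rho(e_{1} e_{4}) = rho(\mathbf{e}_{1})rho(\mathbf{e}_{4}) = \begin{pmatrix} 0 & 0 & 1 & 0 \\ 0 & 0 & 0 & -1 \\ 1 & 0 & 0 & 0 \\ 0 & -1 & 0 & 0 \end{pmatrix}.
M = (\frac{3}{2})*rho(e_{3}) + (\frac{3}{4})*rho(e_{1} e_{4}), summed entrywise:
Answer: \begin{pmatrix} 0 & 0 & \frac{3}{4} & - \frac{3 i}{2} \\ 0 & 0 & \frac{3 i}{2} & - \frac{3}{4} \\ \frac{3}{4} & \frac{3 i}{2} & 0 & 0 \\ - \frac{3 i}{2} & - \frac{3}{4} & 0 & 0 \end{pmatrix}


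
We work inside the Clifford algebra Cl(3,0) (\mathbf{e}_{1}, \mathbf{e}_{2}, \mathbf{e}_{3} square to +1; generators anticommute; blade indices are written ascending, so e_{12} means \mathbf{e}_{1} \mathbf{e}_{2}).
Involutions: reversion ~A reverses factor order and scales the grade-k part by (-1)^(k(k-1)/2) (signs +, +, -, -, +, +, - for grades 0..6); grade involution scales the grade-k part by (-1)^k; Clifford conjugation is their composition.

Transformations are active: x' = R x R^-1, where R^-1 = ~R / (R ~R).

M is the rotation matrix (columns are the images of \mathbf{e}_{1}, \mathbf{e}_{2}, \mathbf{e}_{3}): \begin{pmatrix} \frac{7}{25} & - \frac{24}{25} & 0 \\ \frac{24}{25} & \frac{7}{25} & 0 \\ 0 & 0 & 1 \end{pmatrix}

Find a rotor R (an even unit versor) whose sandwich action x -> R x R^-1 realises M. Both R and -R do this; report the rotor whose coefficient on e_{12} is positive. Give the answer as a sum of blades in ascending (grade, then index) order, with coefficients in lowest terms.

Method: write R = a + b12*e_{12} + b13*e_{13} + b23*e_{23} with a^2 + b12^2 + b13^2 + b23^2 = 1 (so R^-1 = ~R). Expanding the columns R e_j ~R gives tr M = 4a^2 - 1 and, from the antisymmetric part, M21 - M12 = -4a*b12, M13 - M31 = 4a*b13, M32 - M23 = -4a*b23.
Here tr M = \frac{39}{25}, so a^2 = (1 + tr M)/4 = \frac{16}{25} and a = ±\frac{4}{5}. Taking a = \frac{4}{5}: M21 - M12 = \frac{48}{25}, M13 - M31 = 0, M32 - M23 = 0, giving b12 = -\frac{3}{5}, b13 = 0, b23 = 0, i.e. R = \frac{4}{5} - \frac{3}{5} e_{12}.
Its e_{12} coefficient is negative, so report the other preimage -R.
Answer: -\frac{4}{5} + \frac{3}{5} e_{12}. Note: both R and -R realise this M (trace \frac{39}{25}); the covering map identifies them, and the e_{12}-coefficient sign is the tie-breaker.


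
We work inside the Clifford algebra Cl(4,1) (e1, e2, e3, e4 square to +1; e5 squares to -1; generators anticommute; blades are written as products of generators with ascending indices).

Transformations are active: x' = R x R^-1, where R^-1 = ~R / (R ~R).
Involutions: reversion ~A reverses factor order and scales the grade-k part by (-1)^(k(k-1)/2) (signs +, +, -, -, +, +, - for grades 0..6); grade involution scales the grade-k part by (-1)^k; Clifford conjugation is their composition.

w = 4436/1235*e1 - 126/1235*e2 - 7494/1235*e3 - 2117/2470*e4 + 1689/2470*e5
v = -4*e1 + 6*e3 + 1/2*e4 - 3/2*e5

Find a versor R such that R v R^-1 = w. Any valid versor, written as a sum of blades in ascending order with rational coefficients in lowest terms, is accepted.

Construction: equal norms (both 50) license R = v + w = -504/1235*e1 - 126/1235*e2 - 84/1235*e3 - 441/1235*e4 - 1008/1235*e5 — nothing changes along that direction, while (v - w)/2 changes sign, so v maps onto w.
Answer: -504/1235*e1 - 126/1235*e2 - 84/1235*e3 - 441/1235*e4 - 1008/1235*e5


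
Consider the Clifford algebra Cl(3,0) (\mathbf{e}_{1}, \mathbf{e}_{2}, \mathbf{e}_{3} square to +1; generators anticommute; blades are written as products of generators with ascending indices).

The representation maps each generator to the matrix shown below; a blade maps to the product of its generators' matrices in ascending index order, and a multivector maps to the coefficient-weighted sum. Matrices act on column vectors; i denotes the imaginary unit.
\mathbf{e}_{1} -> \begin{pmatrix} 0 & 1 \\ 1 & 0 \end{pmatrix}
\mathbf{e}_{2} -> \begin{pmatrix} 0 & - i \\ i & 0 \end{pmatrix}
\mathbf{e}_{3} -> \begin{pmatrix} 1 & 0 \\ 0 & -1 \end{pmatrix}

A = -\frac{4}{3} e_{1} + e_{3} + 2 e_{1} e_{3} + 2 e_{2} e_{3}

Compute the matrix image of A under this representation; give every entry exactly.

Bivector images (products of the table entries): rho(e_{1} e_{3}) = rho(\mathbf{e}_{1})rho(\mathbf{e}_{3}) = \begin{pmatrix} 0 & -1 \\ 1 & 0 \end{pmatrix}; rho(e_{2} e_{3}) = rho(\mathbf{e}_{2})rho(\mathbf{e}_{3}) = \begin{pmatrix} 0 & i \\ i & 0 \end{pmatrix}.
M = (-\frac{4}{3})*rho(e_{1}) + (1)*rho(e_{3}) + (2)*rho(e_{1} e_{3}) + (2)*rho(e_{2} e_{3}), summed entrywise:
Answer: \begin{pmatrix} 1 & - \frac{10}{3} + 2 i \\ \frac{2}{3} + 2 i & -1 \end{pmatrix}


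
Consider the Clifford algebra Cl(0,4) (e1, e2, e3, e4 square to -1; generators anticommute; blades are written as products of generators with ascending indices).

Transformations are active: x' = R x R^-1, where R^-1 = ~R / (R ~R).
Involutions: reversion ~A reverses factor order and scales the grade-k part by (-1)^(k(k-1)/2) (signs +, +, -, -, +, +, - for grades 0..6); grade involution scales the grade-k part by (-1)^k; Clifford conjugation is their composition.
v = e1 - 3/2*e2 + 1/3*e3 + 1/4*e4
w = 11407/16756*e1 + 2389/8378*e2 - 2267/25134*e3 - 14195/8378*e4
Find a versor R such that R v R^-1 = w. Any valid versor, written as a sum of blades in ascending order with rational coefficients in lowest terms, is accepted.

R = v + w = 28163/16756*e1 - 5089/4189*e2 + 2037/8378*e3 - 24201/16756*e4 works: the equal norms (-493/144) guarantee its sandwich swaps v into w.
Answer: 28163/16756*e1 - 5089/4189*e2 + 2037/8378*e3 - 24201/16756*e4


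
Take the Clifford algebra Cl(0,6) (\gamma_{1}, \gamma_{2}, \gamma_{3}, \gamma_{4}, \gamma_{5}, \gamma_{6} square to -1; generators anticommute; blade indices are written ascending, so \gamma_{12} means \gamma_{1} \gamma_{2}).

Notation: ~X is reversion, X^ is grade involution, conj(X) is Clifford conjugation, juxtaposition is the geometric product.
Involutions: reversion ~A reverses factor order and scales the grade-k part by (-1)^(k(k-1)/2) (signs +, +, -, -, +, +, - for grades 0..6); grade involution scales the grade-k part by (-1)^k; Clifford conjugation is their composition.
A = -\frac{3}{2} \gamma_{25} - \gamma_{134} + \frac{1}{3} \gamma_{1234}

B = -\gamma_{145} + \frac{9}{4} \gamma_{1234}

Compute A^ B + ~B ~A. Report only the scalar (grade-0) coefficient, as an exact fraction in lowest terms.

first term: \frac{3}{4} + \frac{9}{4} \gamma_{2} - \gamma_{35} + \frac{3}{2} \gamma_{124} + \frac{1}{3} \gamma_{235} - \frac{27}{8} \gamma_{1345}
second term: \frac{3}{4} - \frac{9}{4} \gamma_{2} - \gamma_{35} - \frac{3}{2} \gamma_{124} - \frac{1}{3} \gamma_{235} - \frac{27}{8} \gamma_{1345}
Answer: \frac{3}{2}


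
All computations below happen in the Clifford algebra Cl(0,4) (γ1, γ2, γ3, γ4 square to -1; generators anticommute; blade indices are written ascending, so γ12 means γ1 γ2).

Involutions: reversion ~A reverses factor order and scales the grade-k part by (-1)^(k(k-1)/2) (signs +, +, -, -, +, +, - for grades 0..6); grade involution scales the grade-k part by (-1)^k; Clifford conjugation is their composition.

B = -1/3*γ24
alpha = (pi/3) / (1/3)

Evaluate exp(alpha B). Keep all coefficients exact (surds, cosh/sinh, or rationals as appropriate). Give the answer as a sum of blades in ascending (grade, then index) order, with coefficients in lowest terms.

B^2 = (-1/3)^2*(γ24)^2 = 1/9*(-1) = -1/9 (a basis 2-blade squares to minus the product of its generators' squares).
B^2 = -1/9 — the series telescopes trigonometrically here: l = 1/3, alpha*l = pi/3, so exp(alpha B) = cos(pi/3) + (sin(pi/3)/(1/3))*B = 1/2 + (3*sqrt(3)/2)*B.
Answer: 1/2 - sqrt(3)/2*γ24


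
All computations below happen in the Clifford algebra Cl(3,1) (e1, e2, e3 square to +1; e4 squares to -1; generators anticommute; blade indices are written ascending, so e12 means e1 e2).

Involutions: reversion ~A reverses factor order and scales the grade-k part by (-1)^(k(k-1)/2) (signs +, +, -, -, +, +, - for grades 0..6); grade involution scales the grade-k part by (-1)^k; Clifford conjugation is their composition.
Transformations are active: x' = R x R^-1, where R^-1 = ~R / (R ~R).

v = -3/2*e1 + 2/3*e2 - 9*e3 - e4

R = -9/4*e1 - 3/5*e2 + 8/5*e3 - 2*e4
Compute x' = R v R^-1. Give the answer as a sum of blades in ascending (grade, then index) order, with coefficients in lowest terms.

~R = -9/4*e1 - 3/5*e2 + 8/5*e3 - 2*e4, and R ~R = 1593/400, so R^-1 = ~R / (1593/400).
R v = -537/40 - 12/5*e12 + 453/20*e13 - 3/4*e14 + 13/3*e23 + 29/15*e24 - 98/5*e34
Answer: 1967/118*e1 + 598/177*e2 - 949/531*e3 + 7691/531*e4


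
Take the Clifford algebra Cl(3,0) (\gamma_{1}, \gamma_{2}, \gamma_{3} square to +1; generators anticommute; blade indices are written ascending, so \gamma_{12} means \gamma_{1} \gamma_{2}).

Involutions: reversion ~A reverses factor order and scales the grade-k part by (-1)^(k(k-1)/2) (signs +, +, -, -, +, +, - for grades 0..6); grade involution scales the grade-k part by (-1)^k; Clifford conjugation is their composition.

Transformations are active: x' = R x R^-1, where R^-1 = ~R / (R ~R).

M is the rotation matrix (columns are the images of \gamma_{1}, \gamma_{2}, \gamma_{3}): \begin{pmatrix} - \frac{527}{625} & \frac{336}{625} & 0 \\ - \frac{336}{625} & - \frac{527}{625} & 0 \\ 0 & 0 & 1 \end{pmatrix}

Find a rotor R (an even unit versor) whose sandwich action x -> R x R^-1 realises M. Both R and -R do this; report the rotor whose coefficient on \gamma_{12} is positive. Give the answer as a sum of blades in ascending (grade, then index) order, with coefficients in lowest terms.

Method: write R = a + b12*\gamma_{12} + b13*\gamma_{13} + b23*\gamma_{23} with a^2 + b12^2 + b13^2 + b23^2 = 1 (so R^-1 = ~R). Expanding the columns R e_j ~R gives tr M = 4a^2 - 1 and, from the antisymmetric part, M21 - M12 = -4a*b12, M13 - M31 = 4a*b13, M32 - M23 = -4a*b23.
Here tr M = -\frac{429}{625}, so a^2 = (1 + tr M)/4 = \frac{49}{625} and a = ±\frac{7}{25}. Taking a = \frac{7}{25}: M21 - M12 = -\frac{672}{625}, M13 - M31 = 0, M32 - M23 = 0, giving b12 = \frac{24}{25}, b13 = 0, b23 = 0, i.e. R = \frac{7}{25} + \frac{24}{25} \gamma_{12}.
Its \gamma_{12} coefficient is already positive.
Answer: \frac{7}{25} + \frac{24}{25} \gamma_{12}. Recall the cover is two-to-one: with M of trace -\frac{429}{625}, both preimages act alike, and the stated \gamma_{12} sign chooses the sheet.


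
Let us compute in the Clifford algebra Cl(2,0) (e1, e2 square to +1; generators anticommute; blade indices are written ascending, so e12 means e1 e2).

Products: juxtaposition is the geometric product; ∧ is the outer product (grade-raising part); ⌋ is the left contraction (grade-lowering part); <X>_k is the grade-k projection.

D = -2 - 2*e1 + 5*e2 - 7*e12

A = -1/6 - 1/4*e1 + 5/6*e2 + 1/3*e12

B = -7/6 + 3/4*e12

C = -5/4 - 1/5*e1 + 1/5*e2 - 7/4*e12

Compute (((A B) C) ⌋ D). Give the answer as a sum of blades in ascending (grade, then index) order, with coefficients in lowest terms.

step 1: -1/18 - 1/3*e1 - 167/144*e2 - 37/72*e12
step 2: -1433/1440 - 4909/2880*e1 + 5527/2880*e2 + 127/288*e12
step 3: 10415/576 + 14807/960*e1 + 20033/2880*e2 + 10031/1440*e12
Answer: 10415/576 + 14807/960*e1 + 20033/2880*e2 + 10031/1440*e12


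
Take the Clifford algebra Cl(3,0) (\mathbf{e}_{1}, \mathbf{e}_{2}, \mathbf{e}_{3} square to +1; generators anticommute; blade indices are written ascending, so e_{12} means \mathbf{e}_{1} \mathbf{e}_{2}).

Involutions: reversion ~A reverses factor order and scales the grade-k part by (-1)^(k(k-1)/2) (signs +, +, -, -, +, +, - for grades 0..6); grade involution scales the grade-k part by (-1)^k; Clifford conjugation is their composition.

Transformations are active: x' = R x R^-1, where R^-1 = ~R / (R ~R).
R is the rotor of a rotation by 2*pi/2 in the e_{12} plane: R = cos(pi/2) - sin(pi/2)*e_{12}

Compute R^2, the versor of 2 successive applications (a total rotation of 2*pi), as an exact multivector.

Because a rotor carries half the rotation angle, composing 2 copies of this e_{12}-plane rotor multiplies the phase: 2*(pi/2) = \pi, hence R^2 = cos(\pi) - sin(\pi)*e_{12}.
cos(\pi) = -1 and sin(\pi) = 0, so R^2 = -1. The total rotation 2*pi is 1 full turn, so every vector returns to itself, yet the rotor is -1, on the OTHER sheet of the double cover (an odd number of 2*pi turns).
Answer: -1


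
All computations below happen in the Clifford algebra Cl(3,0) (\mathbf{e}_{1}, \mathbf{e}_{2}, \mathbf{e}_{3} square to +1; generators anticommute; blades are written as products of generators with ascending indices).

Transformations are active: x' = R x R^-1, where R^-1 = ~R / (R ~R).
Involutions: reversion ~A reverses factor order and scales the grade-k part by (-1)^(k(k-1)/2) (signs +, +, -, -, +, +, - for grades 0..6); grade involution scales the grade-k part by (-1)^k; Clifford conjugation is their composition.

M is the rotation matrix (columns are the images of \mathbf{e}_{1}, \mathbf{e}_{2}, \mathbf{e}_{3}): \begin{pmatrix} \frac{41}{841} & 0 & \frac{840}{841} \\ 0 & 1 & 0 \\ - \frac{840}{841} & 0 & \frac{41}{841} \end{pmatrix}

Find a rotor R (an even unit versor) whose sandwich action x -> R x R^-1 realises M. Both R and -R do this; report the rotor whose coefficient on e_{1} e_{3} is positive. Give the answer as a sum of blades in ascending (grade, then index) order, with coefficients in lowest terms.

Method: write R = a + b12*e_{1} e_{2} + b13*e_{1} e_{3} + b23*e_{2} e_{3} with a^2 + b12^2 + b13^2 + b23^2 = 1 (so R^-1 = ~R). Expanding the columns R e_j ~R gives tr M = 4a^2 - 1 and, from the antisymmetric part, M21 - M12 = -4a*b12, M13 - M31 = 4a*b13, M32 - M23 = -4a*b23.
Here tr M = \frac{923}{841}, so a^2 = (1 + tr M)/4 = \frac{441}{841} and a = ±\frac{21}{29}. Taking a = \frac{21}{29}: M21 - M12 = 0, M13 - M31 = \frac{1680}{841}, M32 - M23 = 0, giving b12 = 0, b13 = \frac{20}{29}, b23 = 0, i.e. R = \frac{21}{29} + \frac{20}{29} e_{1} e_{3}.
Its e_{1} e_{3} coefficient is already positive.
Answer: \frac{21}{29} + \frac{20}{29} e_{1} e_{3}. Recall the cover is two-to-one: with M of trace \frac{923}{841}, both preimages act alike, and the stated e_{1} e_{3} sign chooses the sheet.


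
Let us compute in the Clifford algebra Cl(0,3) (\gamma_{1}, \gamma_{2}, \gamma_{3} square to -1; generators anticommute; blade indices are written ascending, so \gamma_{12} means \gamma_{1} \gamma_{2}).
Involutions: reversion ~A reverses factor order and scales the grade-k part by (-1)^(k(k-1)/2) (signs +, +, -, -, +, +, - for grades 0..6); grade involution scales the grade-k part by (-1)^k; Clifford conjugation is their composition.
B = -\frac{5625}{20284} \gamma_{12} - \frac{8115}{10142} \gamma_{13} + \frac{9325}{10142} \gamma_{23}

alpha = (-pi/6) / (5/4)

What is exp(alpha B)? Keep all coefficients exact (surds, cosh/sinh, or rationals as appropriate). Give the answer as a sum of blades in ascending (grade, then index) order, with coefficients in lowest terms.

B^2 term by term: the squares give (-\frac{5625}{20284})^2*(\gamma_{12})^2 + (-\frac{8115}{10142})^2*(\gamma_{13})^2 + (\frac{9325}{10142})^2*(\gamma_{23})^2 = \frac{31640625}{411440656}*(-1) + \frac{65853225}{102860164}*(-1) + \frac{86955625}{102860164}*(-1) = -\frac{25}{16} (each basis 2-blade squares to minus the product of its generators' squares); cross terms between blades sharing an index anticommute and cancel. So B^2 = -\frac{25}{16}.
B^2 = -\frac{25}{16} — since the square is negative, the closed form is circular: l = \frac{5}{4}, alpha*l = - \frac{\pi}{6}, so exp(alpha B) = cos(- \frac{\pi}{6}) + (sin(- \frac{\pi}{6})/(\frac{5}{4}))*B = \frac{\sqrt{3}}{2} + (- \frac{2}{5})*B.
Answer: \frac{\sqrt{3}}{2} + \frac{1125}{10142} \gamma_{12} + \frac{1623}{5071} \gamma_{13} - \frac{1865}{5071} \gamma_{23}


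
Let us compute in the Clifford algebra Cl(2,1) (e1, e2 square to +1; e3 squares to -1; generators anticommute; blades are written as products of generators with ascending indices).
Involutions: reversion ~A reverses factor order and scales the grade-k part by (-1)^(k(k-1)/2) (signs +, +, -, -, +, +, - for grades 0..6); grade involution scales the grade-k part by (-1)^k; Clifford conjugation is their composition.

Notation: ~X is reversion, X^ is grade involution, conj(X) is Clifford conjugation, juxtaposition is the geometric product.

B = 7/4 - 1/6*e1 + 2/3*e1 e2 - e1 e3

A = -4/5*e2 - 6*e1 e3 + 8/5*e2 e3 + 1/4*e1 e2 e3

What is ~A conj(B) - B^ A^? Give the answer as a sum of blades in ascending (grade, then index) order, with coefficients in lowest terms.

first term: 6 - 8/15*e1 - 23/20*e2 - 7/6*e3 + 26/15*e1 e2 + 283/30*e1 e3 - 821/120*e2 e3 + 23/240*e1 e2 e3
second term: 6 + 8/15*e1 + 23/20*e2 - 5/6*e3 - 22/15*e1 e2 - 283/30*e1 e3 + 811/120*e2 e3 + 151/240*e1 e2 e3
Answer: -16/15*e1 - 23/10*e2 - 1/3*e3 + 16/5*e1 e2 + 283/15*e1 e3 - 68/5*e2 e3 - 8/15*e1 e2 e3


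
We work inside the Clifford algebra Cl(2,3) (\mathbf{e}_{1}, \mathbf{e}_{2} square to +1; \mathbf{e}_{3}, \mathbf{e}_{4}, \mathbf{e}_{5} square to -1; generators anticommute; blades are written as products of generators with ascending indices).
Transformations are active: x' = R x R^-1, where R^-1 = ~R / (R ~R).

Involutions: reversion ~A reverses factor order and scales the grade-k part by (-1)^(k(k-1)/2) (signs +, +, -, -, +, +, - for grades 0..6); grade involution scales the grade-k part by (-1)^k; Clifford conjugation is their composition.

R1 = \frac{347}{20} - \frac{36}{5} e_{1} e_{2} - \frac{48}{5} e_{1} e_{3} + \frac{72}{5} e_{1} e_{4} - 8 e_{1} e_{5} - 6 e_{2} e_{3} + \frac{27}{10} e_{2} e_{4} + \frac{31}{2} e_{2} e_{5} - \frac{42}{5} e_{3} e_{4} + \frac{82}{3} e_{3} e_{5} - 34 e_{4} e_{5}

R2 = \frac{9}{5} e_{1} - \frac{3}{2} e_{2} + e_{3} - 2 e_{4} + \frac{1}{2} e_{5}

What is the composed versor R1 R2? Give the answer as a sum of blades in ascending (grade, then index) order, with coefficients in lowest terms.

Distribute over the terms of R2 (each basis-blade product reordered to ascending indices, repeated generators contracted through their squares):
R1 (\frac{9}{5} e_{1}) = \frac{3123}{100} e_{1} + \frac{324}{25} e_{2} + \frac{432}{25} e_{3} - \frac{648}{25} e_{4} + \frac{72}{5} e_{5} - \frac{54}{5} e_{1} e_{2} e_{3} + \frac{243}{50} e_{1} e_{2} e_{4} + \frac{279}{10} e_{1} e_{2} e_{5} - \frac{378}{25} e_{1} e_{3} e_{4} + \frac{246}{5} e_{1} e_{3} e_{5} - \frac{306}{5} e_{1} e_{4} e_{5}
R1 (-\frac{3}{2} e_{2}) = \frac{54}{5} e_{1} - \frac{1041}{40} e_{2} - 9 e_{3} + \frac{81}{20} e_{4} + \frac{93}{4} e_{5} - \frac{72}{5} e_{1} e_{2} e_{3} + \frac{108}{5} e_{1} e_{2} e_{4} - 12 e_{1} e_{2} e_{5} + \frac{63}{5} e_{2} e_{3} e_{4} - 41 e_{2} e_{3} e_{5} + 51 e_{2} e_{4} e_{5}
R1 (e_{3}) = \frac{48}{5} e_{1} + 6 e_{2} + \frac{347}{20} e_{3} - \frac{42}{5} e_{4} + \frac{82}{3} e_{5} - \frac{36}{5} e_{1} e_{2} e_{3} - \frac{72}{5} e_{1} e_{3} e_{4} + 8 e_{1} e_{3} e_{5} - \frac{27}{10} e_{2} e_{3} e_{4} - \frac{31}{2} e_{2} e_{3} e_{5} - 34 e_{3} e_{4} e_{5}
R1 (-2 e_{4}) = \frac{144}{5} e_{1} + \frac{27}{5} e_{2} - \frac{84}{5} e_{3} - \frac{347}{10} e_{4} + 68 e_{5} + \frac{72}{5} e_{1} e_{2} e_{4} + \frac{96}{5} e_{1} e_{3} e_{4} - 16 e_{1} e_{4} e_{5} + 12 e_{2} e_{3} e_{4} + 31 e_{2} e_{4} e_{5} + \frac{164}{3} e_{3} e_{4} e_{5}
R1 (\frac{1}{2} e_{5}) = 4 e_{1} - \frac{31}{4} e_{2} - \frac{41}{3} e_{3} + 17 e_{4} + \frac{347}{40} e_{5} - \frac{18}{5} e_{1} e_{2} e_{5} - \frac{24}{5} e_{1} e_{3} e_{5} + \frac{36}{5} e_{1} e_{4} e_{5} - 3 e_{2} e_{3} e_{5} + \frac{27}{20} e_{2} e_{4} e_{5} - \frac{21}{5} e_{3} e_{4} e_{5}
Summing the partial products and collecting blades:
Answer: \frac{8443}{100} e_{1} - \frac{1883}{200} e_{2} - \frac{1451}{300} e_{3} - \frac{4797}{100} e_{4} + \frac{16999}{120} e_{5} - \frac{162}{5} e_{1} e_{2} e_{3} + \frac{2043}{50} e_{1} e_{2} e_{4} + \frac{123}{10} e_{1} e_{2} e_{5} - \frac{258}{25} e_{1} e_{3} e_{4} + \frac{262}{5} e_{1} e_{3} e_{5} - 70 e_{1} e_{4} e_{5} + \frac{219}{10} e_{2} e_{3} e_{4} - \frac{119}{2} e_{2} e_{3} e_{5} + \frac{1667}{20} e_{2} e_{4} e_{5} + \frac{247}{15} e_{3} e_{4} e_{5}


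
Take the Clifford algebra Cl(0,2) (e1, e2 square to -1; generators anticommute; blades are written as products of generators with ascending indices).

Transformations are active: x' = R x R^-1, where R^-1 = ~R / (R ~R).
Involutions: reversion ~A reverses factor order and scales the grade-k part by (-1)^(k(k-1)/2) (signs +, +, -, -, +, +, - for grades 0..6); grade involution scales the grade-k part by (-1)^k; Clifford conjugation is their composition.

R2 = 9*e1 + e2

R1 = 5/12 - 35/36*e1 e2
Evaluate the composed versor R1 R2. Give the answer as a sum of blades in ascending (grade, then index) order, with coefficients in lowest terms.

Distribute over the terms of R1 (each basis-blade product reordered to ascending indices, repeated generators contracted through their squares):
(5/12) R2 = 15/4*e1 + 5/12*e2
(-35/36*e1 e2) R2 = 35/36*e1 - 35/4*e2
Summing the partial products and collecting blades:
Answer: 85/18*e1 - 25/3*e2


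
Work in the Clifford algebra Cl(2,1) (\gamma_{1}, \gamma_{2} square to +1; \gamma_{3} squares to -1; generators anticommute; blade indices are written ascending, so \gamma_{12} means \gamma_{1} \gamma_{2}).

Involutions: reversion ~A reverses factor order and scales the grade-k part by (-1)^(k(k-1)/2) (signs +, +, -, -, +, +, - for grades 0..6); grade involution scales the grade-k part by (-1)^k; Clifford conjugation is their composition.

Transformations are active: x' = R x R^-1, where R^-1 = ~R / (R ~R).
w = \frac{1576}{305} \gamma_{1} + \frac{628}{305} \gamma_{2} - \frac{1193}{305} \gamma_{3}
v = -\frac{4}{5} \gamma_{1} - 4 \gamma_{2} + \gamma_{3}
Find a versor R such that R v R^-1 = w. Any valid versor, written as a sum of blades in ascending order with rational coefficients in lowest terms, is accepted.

Construction: equal norms (both \frac{391}{25}) license R = v + w = \frac{1332}{305} \gamma_{1} - \frac{592}{305} \gamma_{2} - \frac{888}{305} \gamma_{3} — nothing changes along that direction, while (v - w)/2 changes sign, so v maps onto w.
Answer: \frac{1332}{305} \gamma_{1} - \frac{592}{305} \gamma_{2} - \frac{888}{305} \gamma_{3}


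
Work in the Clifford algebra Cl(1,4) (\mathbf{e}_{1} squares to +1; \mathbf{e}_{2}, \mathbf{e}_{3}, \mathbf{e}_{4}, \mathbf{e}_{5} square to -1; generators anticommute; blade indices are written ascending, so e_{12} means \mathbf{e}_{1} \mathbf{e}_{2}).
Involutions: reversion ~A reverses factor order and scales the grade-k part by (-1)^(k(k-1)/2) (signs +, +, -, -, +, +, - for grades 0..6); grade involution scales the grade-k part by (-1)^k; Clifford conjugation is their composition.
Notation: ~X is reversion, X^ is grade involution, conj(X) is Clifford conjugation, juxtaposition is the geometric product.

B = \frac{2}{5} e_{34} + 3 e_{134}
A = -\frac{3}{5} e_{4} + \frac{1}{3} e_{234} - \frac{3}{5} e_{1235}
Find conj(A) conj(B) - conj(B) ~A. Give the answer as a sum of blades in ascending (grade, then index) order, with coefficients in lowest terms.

first term: \frac{2}{15} e_{2} - \frac{6}{25} e_{3} + e_{12} - \frac{9}{5} e_{13} - \frac{9}{5} e_{245} - \frac{6}{25} e_{1245}
second term: -\frac{2}{15} e_{2} - \frac{6}{25} e_{3} + e_{12} + \frac{9}{5} e_{13} - \frac{9}{5} e_{245} + \frac{6}{25} e_{1245}
Answer: \frac{4}{15} e_{2} - \frac{18}{5} e_{13} - \frac{12}{25} e_{1245}


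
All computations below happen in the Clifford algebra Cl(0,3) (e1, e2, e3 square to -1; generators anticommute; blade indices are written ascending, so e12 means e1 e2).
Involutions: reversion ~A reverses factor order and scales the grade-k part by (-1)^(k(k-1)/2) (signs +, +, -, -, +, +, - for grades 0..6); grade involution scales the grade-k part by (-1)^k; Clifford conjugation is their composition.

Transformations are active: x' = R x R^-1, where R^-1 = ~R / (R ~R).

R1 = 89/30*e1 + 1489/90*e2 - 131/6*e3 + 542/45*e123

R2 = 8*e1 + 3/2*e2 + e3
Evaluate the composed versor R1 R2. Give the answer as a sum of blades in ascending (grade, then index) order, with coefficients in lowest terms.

Distribute over the terms of R2 (each basis-blade product reordered to ascending indices, repeated generators contracted through their squares):
R1 (8*e1) = -356/15 - 5956/45*e12 + 524/3*e13 - 4336/45*e23
R1 (3/2*e2) = -1489/60 + 89/20*e12 + 271/15*e13 + 131/4*e23
R1 (e3) = 131/6 - 542/45*e12 + 89/30*e13 + 1489/90*e23
Summing the partial products and collecting blades:
Answer: -1603/60 - 2799/20*e12 + 1957/10*e13 - 8471/180*e23


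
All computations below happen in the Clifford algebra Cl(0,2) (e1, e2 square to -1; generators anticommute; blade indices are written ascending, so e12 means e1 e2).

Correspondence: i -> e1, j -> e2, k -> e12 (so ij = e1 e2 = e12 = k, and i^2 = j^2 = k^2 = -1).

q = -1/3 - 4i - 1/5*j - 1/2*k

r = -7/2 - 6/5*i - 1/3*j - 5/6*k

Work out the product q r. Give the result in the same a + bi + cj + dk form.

In blades: q = -1/3 - 4*e1 - 1/5*e2 - 1/2*e12, r = -7/2 - 6/5*e1 - 1/3*e2 - 5/6*e12.
Distribute q over r term by term (generator squares from the signature, products reordered to ascending indices): (-1/3)*r = 7/6 + 2/5*e1 + 1/9*e2 + 5/18*e12; (-4*e1)*r = -24/5 + 14*e1 - 10/3*e2 + 4/3*e12; (-1/5*e2)*r = -1/15 + 1/6*e1 + 7/10*e2 - 6/25*e12; (-1/2*e12)*r = -5/12 - 1/6*e1 + 3/5*e2 + 7/4*e12.
Sum: -247/60 + 72/5*e1 - 173/90*e2 + 2809/900*e12; translating back through the correspondence:
Answer: -247/60 + 72/5*i - 173/90*j + 2809/900*k
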